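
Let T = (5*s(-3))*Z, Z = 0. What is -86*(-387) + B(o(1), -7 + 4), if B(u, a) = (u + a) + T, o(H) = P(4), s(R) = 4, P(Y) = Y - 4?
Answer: 33279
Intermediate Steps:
P(Y) = -4 + Y
o(H) = 0 (o(H) = -4 + 4 = 0)
T = 0 (T = (5*4)*0 = 20*0 = 0)
B(u, a) = a + u (B(u, a) = (u + a) + 0 = (a + u) + 0 = a + u)
-86*(-387) + B(o(1), -7 + 4) = -86*(-387) + ((-7 + 4) + 0) = 33282 + (-3 + 0) = 33282 - 3 = 33279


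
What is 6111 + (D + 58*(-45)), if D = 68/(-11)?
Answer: 38443/11 ≈ 3494.8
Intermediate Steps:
D = -68/11 (D = 68*(-1/11) = -68/11 ≈ -6.1818)
6111 + (D + 58*(-45)) = 6111 + (-68/11 + 58*(-45)) = 6111 + (-68/11 - 2610) = 6111 - 28778/11 = 38443/11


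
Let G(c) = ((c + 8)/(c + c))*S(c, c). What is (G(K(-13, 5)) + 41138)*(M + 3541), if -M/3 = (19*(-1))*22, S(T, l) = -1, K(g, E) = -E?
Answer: 394516297/2 ≈ 1.9726e+8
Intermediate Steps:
M = 1254 (M = -3*19*(-1)*22 = -(-57)*22 = -3*(-418) = 1254)
G(c) = -(8 + c)/(2*c) (G(c) = ((c + 8)/(c + c))*(-1) = ((8 + c)/((2*c)))*(-1) = ((8 + c)*(1/(2*c)))*(-1) = ((8 + c)/(2*c))*(-1) = -(8 + c)/(2*c))
(G(K(-13, 5)) + 41138)*(M + 3541) = ((-8 - (-1)*5)/(2*((-1*5))) + 41138)*(1254 + 3541) = ((½)*(-8 - 1*(-5))/(-5) + 41138)*4795 = ((½)*(-⅕)*(-8 + 5) + 41138)*4795 = ((½)*(-⅕)*(-3) + 41138)*4795 = (3/10 + 41138)*4795 = (411383/10)*4795 = 394516297/2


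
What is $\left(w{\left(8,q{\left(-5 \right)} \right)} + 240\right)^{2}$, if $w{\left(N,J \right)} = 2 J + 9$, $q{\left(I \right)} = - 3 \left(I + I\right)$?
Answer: $95481$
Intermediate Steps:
$q{\left(I \right)} = - 6 I$ ($q{\left(I \right)} = - 3 \cdot 2 I = - 6 I$)
$w{\left(N,J \right)} = 9 + 2 J$
$\left(w{\left(8,q{\left(-5 \right)} \right)} + 240\right)^{2} = \left(\left(9 + 2 \left(\left(-6\right) \left(-5\right)\right)\right) + 240\right)^{2} = \left(\left(9 + 2 \cdot 30\right) + 240\right)^{2} = \left(\left(9 + 60\right) + 240\right)^{2} = \left(69 + 240\right)^{2} = 309^{2} = 95481$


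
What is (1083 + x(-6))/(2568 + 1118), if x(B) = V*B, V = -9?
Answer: 1137/3686 ≈ 0.30846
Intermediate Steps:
x(B) = -9*B
(1083 + x(-6))/(2568 + 1118) = (1083 - 9*(-6))/(2568 + 1118) = (1083 + 54)/3686 = 1137*(1/3686) = 1137/3686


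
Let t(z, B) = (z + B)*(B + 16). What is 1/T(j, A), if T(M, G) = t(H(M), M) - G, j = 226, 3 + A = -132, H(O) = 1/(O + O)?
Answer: 226/12391023 ≈ 1.8239e-5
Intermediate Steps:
H(O) = 1/(2*O)
A = -135 (A = -3 - 132 = -135)
t(z, B) = (16 + B)*(B + z) (t(z, B) = (B + z)*(16 + B) = (16 + B)*(B + z))
T(M, G) = ½ + M² - G + 8/M + 16*M (T(M, G) = (M² + 16*M + 16*(1/(2*M)) + M*(1/(2*M))) - G = (M² + 16*M + 8/M + ½) - G = (½ + M² + 8/M + 16*M) - G = ½ + M² - G + 8/M + 16*M)
1/T(j, A) = 1/(½ + 226² - 1*(-135) + 8/226 + 16*226) = 1/(½ + 51076 + 135 + 8*(1/226) + 3616) = 1/(½ + 51076 + 135 + 4/113 + 3616) = 1/(12391023/226) = 226/12391023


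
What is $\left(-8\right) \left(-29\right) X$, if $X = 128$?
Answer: $29696$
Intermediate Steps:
$\left(-8\right) \left(-29\right) X = \left(-8\right) \left(-29\right) 128 = 232 \cdot 128 = 29696$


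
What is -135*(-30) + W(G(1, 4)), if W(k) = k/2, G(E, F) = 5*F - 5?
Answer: 8115/2 ≈ 4057.5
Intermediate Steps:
G(E, F) = -5 + 5*F
W(k) = k/2 (W(k) = k*(½) = k/2)
-135*(-30) + W(G(1, 4)) = -135*(-30) + (-5 + 5*4)/2 = 4050 + (-5 + 20)/2 = 4050 + (½)*15 = 4050 + 15/2 = 8115/2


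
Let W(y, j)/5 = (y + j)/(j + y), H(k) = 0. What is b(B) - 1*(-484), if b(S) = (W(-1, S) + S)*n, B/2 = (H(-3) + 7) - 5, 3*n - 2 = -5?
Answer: 475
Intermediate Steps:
n = -1 (n = ⅔ + (⅓)*(-5) = ⅔ - 5/3 = -1)
W(y, j) = 5 (W(y, j) = 5*((y + j)/(j + y)) = 5*((j + y)/(j + y)) = 5*1 = 5)
B = 4 (B = 2*((0 + 7) - 5) = 2*(7 - 5) = 2*2 = 4)
b(S) = -5 - S (b(S) = (5 + S)*(-1) = -5 - S)
b(B) - 1*(-484) = (-5 - 1*4) - 1*(-484) = (-5 - 4) + 484 = -9 + 484 = 475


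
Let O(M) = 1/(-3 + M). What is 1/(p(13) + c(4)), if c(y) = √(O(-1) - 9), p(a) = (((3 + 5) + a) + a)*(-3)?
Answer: -408/41653 - 2*I*√37/41653 ≈ -0.0097952 - 0.00029207*I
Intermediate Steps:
p(a) = -24 - 6*a (p(a) = ((8 + a) + a)*(-3) = (8 + 2*a)*(-3) = -24 - 6*a)
c(y) = I*√37/2 (c(y) = √(1/(-3 - 1) - 9) = √(1/(-4) - 9) = √(-¼ - 9) = √(-37/4) = I*√37/2)
1/(p(13) + c(4)) = 1/((-24 - 6*13) + I*√37/2) = 1/((-24 - 78) + I*√37/2) = 1/(-102 + I*√37/2)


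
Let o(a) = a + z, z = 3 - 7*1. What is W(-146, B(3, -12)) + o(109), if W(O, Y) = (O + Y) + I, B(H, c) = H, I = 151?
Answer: 113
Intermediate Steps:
W(O, Y) = 151 + O + Y (W(O, Y) = (O + Y) + 151 = 151 + O + Y)
z = -4 (z = 3 - 7 = -4)
o(a) = -4 + a (o(a) = a - 4 = -4 + a)
W(-146, B(3, -12)) + o(109) = (151 - 146 + 3) + (-4 + 109) = 8 + 105 = 113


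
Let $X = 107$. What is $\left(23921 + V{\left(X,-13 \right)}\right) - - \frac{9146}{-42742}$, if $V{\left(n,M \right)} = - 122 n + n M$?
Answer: $\frac{202507023}{21371} \approx 9475.8$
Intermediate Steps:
$V{\left(n,M \right)} = - 122 n + M n$
$\left(23921 + V{\left(X,-13 \right)}\right) - - \frac{9146}{-42742} = \left(23921 + 107 \left(-122 - 13\right)\right) - - \frac{9146}{-42742} = \left(23921 + 107 \left(-135\right)\right) - \left(-9146\right) \left(- \frac{1}{42742}\right) = \left(23921 - 14445\right) - \frac{4573}{21371} = 9476 - \frac{4573}{21371} = \frac{202507023}{21371}$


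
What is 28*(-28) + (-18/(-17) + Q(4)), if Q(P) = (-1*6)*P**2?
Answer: -14942/17 ≈ -878.94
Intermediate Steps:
Q(P) = -6*P**2
28*(-28) + (-18/(-17) + Q(4)) = 28*(-28) + (-18/(-17) - 6*4**2) = -784 + (-18*(-1/17) - 6*16) = -784 + (18/17 - 96) = -784 - 1614/17 = -14942/17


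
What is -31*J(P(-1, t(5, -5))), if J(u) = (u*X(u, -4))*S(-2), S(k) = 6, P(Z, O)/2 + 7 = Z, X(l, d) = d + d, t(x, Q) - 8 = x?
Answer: -23808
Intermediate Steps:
t(x, Q) = 8 + x
X(l, d) = 2*d
P(Z, O) = -14 + 2*Z
J(u) = -48*u (J(u) = (u*(2*(-4)))*6 = (u*(-8))*6 = -8*u*6 = -48*u)
-31*J(P(-1, t(5, -5))) = -(-1488)*(-14 + 2*(-1)) = -(-1488)*(-14 - 2) = -(-1488)*(-16) = -31*768 = -23808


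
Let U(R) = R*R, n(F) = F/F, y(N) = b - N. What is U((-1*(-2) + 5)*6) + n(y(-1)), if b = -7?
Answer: 1765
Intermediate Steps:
y(N) = -7 - N
n(F) = 1
U(R) = R²
U((-1*(-2) + 5)*6) + n(y(-1)) = ((-1*(-2) + 5)*6)² + 1 = ((2 + 5)*6)² + 1 = (7*6)² + 1 = 42² + 1 = 1764 + 1 = 1765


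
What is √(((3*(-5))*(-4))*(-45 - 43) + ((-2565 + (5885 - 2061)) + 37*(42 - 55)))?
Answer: I*√4502 ≈ 67.097*I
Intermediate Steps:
√(((3*(-5))*(-4))*(-45 - 43) + ((-2565 + (5885 - 2061)) + 37*(42 - 55))) = √(-15*(-4)*(-88) + ((-2565 + 3824) + 37*(-13))) = √(60*(-88) + (1259 - 481)) = √(-5280 + 778) = √(-4502) = I*√4502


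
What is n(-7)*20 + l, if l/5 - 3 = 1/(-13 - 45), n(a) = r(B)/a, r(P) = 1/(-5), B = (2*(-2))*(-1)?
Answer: 6287/406 ≈ 15.485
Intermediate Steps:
B = 4 (B = -4*(-1) = 4)
r(P) = -⅕
n(a) = -1/(5*a)
l = 865/58 (l = 15 + 5/(-13 - 45) = 15 + 5/(-58) = 15 + 5*(-1/58) = 15 - 5/58 = 865/58 ≈ 14.914)
n(-7)*20 + l = -⅕/(-7)*20 + 865/58 = -⅕*(-⅐)*20 + 865/58 = (1/35)*20 + 865/58 = 4/7 + 865/58 = 6287/406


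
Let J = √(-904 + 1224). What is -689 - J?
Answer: -689 - 8*√5 ≈ -706.89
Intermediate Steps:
J = 8*√5 (J = √320 = 8*√5 ≈ 17.889)
-689 - J = -689 - 8*√5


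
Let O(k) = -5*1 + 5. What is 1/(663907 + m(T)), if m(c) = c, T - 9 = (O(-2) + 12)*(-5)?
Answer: 1/663856 ≈ 1.5064e-6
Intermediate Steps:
O(k) = 0 (O(k) = -5 + 5 = 0)
T = -51 (T = 9 + (0 + 12)*(-5) = 9 + 12*(-5) = 9 - 60 = -51)
1/(663907 + m(T)) = 1/(663907 - 51) = 1/663856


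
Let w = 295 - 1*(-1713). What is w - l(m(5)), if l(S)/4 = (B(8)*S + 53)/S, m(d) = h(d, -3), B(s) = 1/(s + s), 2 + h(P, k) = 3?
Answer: 7183/4 ≈ 1795.8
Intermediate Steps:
h(P, k) = 1 (h(P, k) = -2 + 3 = 1)
B(s) = 1/(2*s)
w = 2008 (w = 295 + 1713 = 2008)
m(d) = 1
l(S) = 4*(53 + S/16)/S (l(S) = 4*((((½)/8)*S + 53)/S) = 4*((((½)*(⅛))*S + 53)/S) = 4*((S/16 + 53)/S) = 4*((53 + S/16)/S) = 4*(53 + S/16)/S)
w - l(m(5)) = 2008 - (848 + 1)/(4*1) = 2008 - 849/4 = 7183/4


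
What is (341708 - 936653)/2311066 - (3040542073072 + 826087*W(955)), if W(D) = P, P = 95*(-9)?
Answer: -7025261090596985287/2311066 ≈ -3.0398e+12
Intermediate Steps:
P = -855
W(D) = -855
(341708 - 936653)/2311066 - (3040542073072 + 826087*W(955)) = (341708 - 936653)/2311066 - 826087/(1/(-855 + 3680656)) = -594945*1/2311066 - 826087/(1/3679801) = -594945/2311066 - 826087/1/3679801 = -594945/2311066 - 826087*3679801 = -594945/2311066 - 3039835768687 = -7025261090596985287/2311066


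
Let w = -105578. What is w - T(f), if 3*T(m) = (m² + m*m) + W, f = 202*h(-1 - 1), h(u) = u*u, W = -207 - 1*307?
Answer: -1621948/3 ≈ -5.4065e+5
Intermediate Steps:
W = -514 (W = -207 - 307 = -514)
h(u) = u²
f = 808 (f = 202*(-1 - 1)² = 202*(-2)² = 202*4 = 808)
T(m) = -514/3 + 2*m²/3 (T(m) = ((m² + m*m) - 514)/3 = ((m² + m²) - 514)/3 = (2*m² - 514)/3 = (-514 + 2*m²)/3 = -514/3 + 2*m²/3)
w - T(f) = -105578 - (-514/3 + (⅔)*808²) = -105578 - (-514/3 + (⅔)*652864) = -105578 - (-514/3 + 1305728/3) = -105578 - 1*1305214/3 = -105578 - 1305214/3 = -1621948/3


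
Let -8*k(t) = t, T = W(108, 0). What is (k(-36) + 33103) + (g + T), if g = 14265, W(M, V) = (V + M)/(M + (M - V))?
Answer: 47373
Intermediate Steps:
W(M, V) = (M + V)/(-V + 2*M)
T = ½ (T = (108 + 0)/(-1*0 + 2*108) = 108/(0 + 216) = 108/216 = (1/216)*108 = ½ ≈ 0.50000)
k(t) = -t/8
(k(-36) + 33103) + (g + T) = (-⅛*(-36) + 33103) + (14265 + ½) = (9/2 + 33103) + 28531/2 = 66215/2 + 28531/2 = 47373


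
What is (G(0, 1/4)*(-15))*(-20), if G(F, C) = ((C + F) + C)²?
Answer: 75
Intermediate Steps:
G(F, C) = (F + 2*C)²
(G(0, 1/4)*(-15))*(-20) = ((0 + 2*(1/4))²*(-15))*(-20) = ((0 + 2*(1*(¼)))²*(-15))*(-20) = ((0 + 2*(¼))²*(-15))*(-20) = ((0 + ½)²*(-15))*(-20) = ((½)²*(-15))*(-20) = ((¼)*(-15))*(-20) = -15/4*(-20) = 75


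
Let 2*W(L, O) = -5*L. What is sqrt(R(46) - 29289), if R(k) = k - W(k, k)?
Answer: 2*I*sqrt(7282) ≈ 170.67*I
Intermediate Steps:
W(L, O) = -5*L/2 (W(L, O) = (-5*L)/2 = -5*L/2)
R(k) = 7*k/2 (R(k) = k - (-5)*k/2 = k + 5*k/2 = 7*k/2)
sqrt(R(46) - 29289) = sqrt((7/2)*46 - 29289) = sqrt(161 - 29289) = sqrt(-29128) = 2*I*sqrt(7282)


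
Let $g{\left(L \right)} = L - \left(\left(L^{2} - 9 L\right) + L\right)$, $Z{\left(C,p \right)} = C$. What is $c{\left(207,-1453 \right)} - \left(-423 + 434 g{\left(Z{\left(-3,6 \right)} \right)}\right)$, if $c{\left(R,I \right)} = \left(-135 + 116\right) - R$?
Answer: $15821$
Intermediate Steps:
$c{\left(R,I \right)} = -19 - R$
$g{\left(L \right)} = - L^{2} + 9 L$ ($g{\left(L \right)} = L - \left(L^{2} - 8 L\right) = - L^{2} + 9 L$)
$c{\left(207,-1453 \right)} - \left(-423 + 434 g{\left(Z{\left(-3,6 \right)} \right)}\right) = \left(-19 - 207\right) - \left(-423 + 434 \left(- 3 \left(9 - -3\right)\right)\right) = \left(-19 - 207\right) - \left(-423 + 434 \left(- 3 \left(9 + 3\right)\right)\right) = -226 - \left(-423 + 434 \left(\left(-3\right) 12\right)\right) = -226 + \left(423 - -15624\right) = -226 + \left(423 + 15624\right) = -226 + 16047 = 15821$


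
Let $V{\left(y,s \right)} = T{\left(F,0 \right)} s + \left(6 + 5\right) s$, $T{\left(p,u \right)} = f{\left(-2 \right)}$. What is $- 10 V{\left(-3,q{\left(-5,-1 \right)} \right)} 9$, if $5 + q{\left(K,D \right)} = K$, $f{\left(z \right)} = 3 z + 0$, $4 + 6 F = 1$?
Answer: $4500$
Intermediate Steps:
$F = - \frac{1}{2}$ ($F = - \frac{2}{3} + \frac{1}{6} \cdot 1 = - \frac{2}{3} + \frac{1}{6} = - \frac{1}{2} \approx -0.5$)
$f{\left(z \right)} = 3 z$
$T{\left(p,u \right)} = -6$ ($T{\left(p,u \right)} = 3 \left(-2\right) = -6$)
$q{\left(K,D \right)} = -5 + K$
$V{\left(y,s \right)} = 5 s$ ($V{\left(y,s \right)} = - 6 s + \left(6 + 5\right) s = - 6 s + 11 s = 5 s$)
$- 10 V{\left(-3,q{\left(-5,-1 \right)} \right)} 9 = - 10 \cdot 5 \left(-5 - 5\right) 9 = - 10 \cdot 5 \left(-10\right) 9 = \left(-10\right) \left(-50\right) 9 = 500 \cdot 9 = 4500$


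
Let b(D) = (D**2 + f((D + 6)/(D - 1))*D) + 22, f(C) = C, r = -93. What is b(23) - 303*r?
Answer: 632727/22 ≈ 28760.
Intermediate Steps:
b(D) = 22 + D**2 + D*(6 + D)/(-1 + D) (b(D) = (D**2 + ((D + 6)/(D - 1))*D) + 22 = (D**2 + ((6 + D)/(-1 + D))*D) + 22 = (D**2 + D*(6 + D)/(-1 + D)) + 22 = 22 + D**2 + D*(6 + D)/(-1 + D))
b(23) - 303*r = (-22 + 23**3 + 28*23)/(-1 + 23) - 303*(-93) = (-22 + 12167 + 644)/22 + 28179 = (1/22)*12789 + 28179 = 12789/22 + 28179 = 632727/22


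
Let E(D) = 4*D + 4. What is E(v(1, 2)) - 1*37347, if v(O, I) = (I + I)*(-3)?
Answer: -37391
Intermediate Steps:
v(O, I) = -6*I (v(O, I) = (2*I)*(-3) = -6*I)
E(D) = 4 + 4*D
E(v(1, 2)) - 1*37347 = (4 + 4*(-6*2)) - 1*37347 = (4 + 4*(-12)) - 37347 = (4 - 48) - 37347 = -44 - 37347 = -37391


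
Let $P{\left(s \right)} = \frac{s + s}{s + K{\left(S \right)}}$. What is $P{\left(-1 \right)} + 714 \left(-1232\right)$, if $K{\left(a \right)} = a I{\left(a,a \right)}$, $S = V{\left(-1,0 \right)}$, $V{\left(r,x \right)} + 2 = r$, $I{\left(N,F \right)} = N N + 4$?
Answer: $- \frac{17592959}{20} \approx -8.7965 \cdot 10^{5}$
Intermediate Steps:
$I{\left(N,F \right)} = 4 + N^{2}$ ($I{\left(N,F \right)} = N^{2} + 4 = 4 + N^{2}$)
$V{\left(r,x \right)} = -2 + r$
$S = -3$ ($S = -2 - 1 = -3$)
$K{\left(a \right)} = a \left(4 + a^{2}\right)$
$P{\left(s \right)} = \frac{2 s}{-39 + s}$ ($P{\left(s \right)} = \frac{s + s}{s - 3 \left(4 + \left(-3\right)^{2}\right)} = \frac{2 s}{s - 3 \left(4 + 9\right)} = \frac{2 s}{s - 39} = \frac{2 s}{-39 + s}$)
$P{\left(-1 \right)} + 714 \left(-1232\right) = 2 \left(-1\right) \frac{1}{-39 - 1} + 714 \left(-1232\right) = 2 \left(-1\right) \frac{1}{-40} - 879648 = 2 \left(-1\right) \left(- \frac{1}{40}\right) - 879648 = \frac{1}{20} - 879648 = - \frac{17592959}{20}$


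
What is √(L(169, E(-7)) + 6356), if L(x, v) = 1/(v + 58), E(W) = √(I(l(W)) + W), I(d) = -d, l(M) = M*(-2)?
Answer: √((368649 + 6356*I*√21)/(58 + I*√21)) ≈ 79.725 - 0.e-5*I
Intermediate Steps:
l(M) = -2*M
E(W) = √3*√W (E(W) = √(-(-2)*W + W) = √(2*W + W) = √(3*W) = √3*√W)
L(x, v) = 1/(58 + v)
√(L(169, E(-7)) + 6356) = √(1/(58 + √3*√(-7)) + 6356) = √(1/(58 + √3*(I*√7)) + 6356) = √(1/(58 + I*√21) + 6356) = √(6356 + 1/(58 + I*√21))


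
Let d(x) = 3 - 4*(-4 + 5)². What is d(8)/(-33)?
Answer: 1/33 ≈ 0.030303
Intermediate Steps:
d(x) = -1 (d(x) = 3 - 4*1² = 3 - 4*1 = 3 - 4 = -1)
d(8)/(-33) = -1/(-33) = -1*(-1/33) = 1/33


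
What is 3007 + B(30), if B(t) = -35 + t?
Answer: 3002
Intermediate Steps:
3007 + B(30) = 3007 + (-35 + 30) = 3007 - 5 = 3002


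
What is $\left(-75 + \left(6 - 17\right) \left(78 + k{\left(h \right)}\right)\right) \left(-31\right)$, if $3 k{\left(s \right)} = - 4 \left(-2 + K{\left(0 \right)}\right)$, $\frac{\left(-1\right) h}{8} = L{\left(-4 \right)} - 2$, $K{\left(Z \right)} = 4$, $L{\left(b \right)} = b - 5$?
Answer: $\frac{84041}{3} \approx 28014.0$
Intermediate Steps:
$L{\left(b \right)} = -5 + b$ ($L{\left(b \right)} = b - 5 = -5 + b$)
$h = 88$ ($h = - 8 \left(\left(-5 - 4\right) - 2\right) = - 8 \left(-9 - 2\right) = \left(-8\right) \left(-11\right) = 88$)
$k{\left(s \right)} = - \frac{8}{3}$ ($k{\left(s \right)} = \frac{\left(-4\right) \left(-2 + 4\right)}{3} = \frac{\left(-4\right) 2}{3} = \frac{1}{3} \left(-8\right) = - \frac{8}{3}$)
$\left(-75 + \left(6 - 17\right) \left(78 + k{\left(h \right)}\right)\right) \left(-31\right) = \left(-75 + \left(6 - 17\right) \left(78 - \frac{8}{3}\right)\right) \left(-31\right) = \left(-75 - \frac{2486}{3}\right) \left(-31\right) = \left(- \frac{2711}{3}\right) \left(-31\right) = \frac{84041}{3}$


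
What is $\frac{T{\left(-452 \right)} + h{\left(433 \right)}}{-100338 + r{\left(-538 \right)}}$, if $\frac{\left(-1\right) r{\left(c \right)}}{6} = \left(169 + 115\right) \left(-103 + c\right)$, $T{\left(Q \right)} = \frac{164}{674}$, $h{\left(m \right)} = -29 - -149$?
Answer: $\frac{20261}{167139531} \approx 0.00012122$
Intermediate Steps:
$h{\left(m \right)} = 120$ ($h{\left(m \right)} = -29 + 149 = 120$)
$T{\left(Q \right)} = \frac{82}{337}$ ($T{\left(Q \right)} = 164 \cdot \frac{1}{674} = \frac{82}{337}$)
$r{\left(c \right)} = 175512 - 1704 c$ ($r{\left(c \right)} = - 6 \left(169 + 115\right) \left(-103 + c\right) = - 6 \cdot 284 \left(-103 + c\right) = - 6 \left(-29252 + 284 c\right) = 175512 - 1704 c$)
$\frac{T{\left(-452 \right)} + h{\left(433 \right)}}{-100338 + r{\left(-538 \right)}} = \frac{\frac{82}{337} + 120}{-100338 + \left(175512 - -916752\right)} = \frac{40522}{337 \left(-100338 + \left(175512 + 916752\right)\right)} = \frac{40522}{337 \left(-100338 + 1092264\right)} = \frac{40522}{337 \cdot 991926} = \frac{40522}{337} \cdot \frac{1}{991926} = \frac{20261}{167139531}$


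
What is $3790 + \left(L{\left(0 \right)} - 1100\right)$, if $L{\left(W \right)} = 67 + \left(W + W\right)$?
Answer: $2757$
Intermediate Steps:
$L{\left(W \right)} = 67 + 2 W$
$3790 + \left(L{\left(0 \right)} - 1100\right) = 3790 + \left(\left(67 + 2 \cdot 0\right) - 1100\right) = 3790 + \left(\left(67 + 0\right) - 1100\right) = 3790 + \left(67 - 1100\right) = 3790 - 1033 = 2757$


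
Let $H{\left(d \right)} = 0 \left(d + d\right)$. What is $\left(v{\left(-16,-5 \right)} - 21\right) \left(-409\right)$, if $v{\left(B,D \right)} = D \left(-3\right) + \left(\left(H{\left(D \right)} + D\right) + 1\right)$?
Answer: $4090$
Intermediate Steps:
$H{\left(d \right)} = 0$ ($H{\left(d \right)} = 0 \cdot 2 d = 0$)
$v{\left(B,D \right)} = 1 - 2 D$ ($v{\left(B,D \right)} = D \left(-3\right) + \left(\left(0 + D\right) + 1\right) = - 3 D + \left(D + 1\right) = - 3 D + \left(1 + D\right) = 1 - 2 D$)
$\left(v{\left(-16,-5 \right)} - 21\right) \left(-409\right) = \left(\left(1 - -10\right) - 21\right) \left(-409\right) = \left(\left(1 + 10\right) - 21\right) \left(-409\right) = \left(11 - 21\right) \left(-409\right) = \left(-10\right) \left(-409\right) = 4090$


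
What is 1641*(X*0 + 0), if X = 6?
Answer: 0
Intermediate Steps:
1641*(X*0 + 0) = 1641*(6*0 + 0) = 1641*(0 + 0) = 1641*0 = 0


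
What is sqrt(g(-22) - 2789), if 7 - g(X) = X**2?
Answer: I*sqrt(3266) ≈ 57.149*I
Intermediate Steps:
g(X) = 7 - X**2
sqrt(g(-22) - 2789) = sqrt((7 - 1*(-22)**2) - 2789) = sqrt((7 - 1*484) - 2789) = sqrt((7 - 484) - 2789) = sqrt(-477 - 2789) = sqrt(-3266) = I*sqrt(3266)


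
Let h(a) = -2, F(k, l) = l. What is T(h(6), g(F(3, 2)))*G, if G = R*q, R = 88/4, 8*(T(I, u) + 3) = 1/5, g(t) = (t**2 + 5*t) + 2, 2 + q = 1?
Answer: 1309/20 ≈ 65.450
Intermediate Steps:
q = -1 (q = -2 + 1 = -1)
g(t) = 2 + t**2 + 5*t
T(I, u) = -119/40 (T(I, u) = -3 + (1/8)/5 = -3 + (1/8)*(1/5) = -3 + 1/40 = -119/40)
R = 22 (R = 88*(1/4) = 22)
G = -22 (G = 22*(-1) = -22)
T(h(6), g(F(3, 2)))*G = -119/40*(-22) = 1309/20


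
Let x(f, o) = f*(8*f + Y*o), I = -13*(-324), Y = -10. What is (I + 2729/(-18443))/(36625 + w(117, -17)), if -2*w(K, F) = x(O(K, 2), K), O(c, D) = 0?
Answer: 77679187/675474875 ≈ 0.11500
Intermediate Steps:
I = 4212
x(f, o) = f*(-10*o + 8*f) (x(f, o) = f*(8*f - 10*o) = f*(-10*o + 8*f))
w(K, F) = 0 (w(K, F) = -0*(-5*K + 4*0) = -0*(-5*K + 0) = -0*(-5*K) = -½*0 = 0)
(I + 2729/(-18443))/(36625 + w(117, -17)) = (4212 + 2729/(-18443))/(36625 + 0) = (4212 + 2729*(-1/18443))/36625 = (4212 - 2729/18443)*(1/36625) = (77679187/18443)*(1/36625) = 77679187/675474875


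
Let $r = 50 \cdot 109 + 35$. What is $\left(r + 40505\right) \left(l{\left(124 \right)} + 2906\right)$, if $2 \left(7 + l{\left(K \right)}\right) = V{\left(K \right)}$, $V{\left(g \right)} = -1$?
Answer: $133302015$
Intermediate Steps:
$l{\left(K \right)} = - \frac{15}{2}$ ($l{\left(K \right)} = -7 + \frac{1}{2} \left(-1\right) = -7 - \frac{1}{2} = - \frac{15}{2}$)
$r = 5485$ ($r = 5450 + 35 = 5485$)
$\left(r + 40505\right) \left(l{\left(124 \right)} + 2906\right) = \left(5485 + 40505\right) \left(- \frac{15}{2} + 2906\right) = 45990 \cdot \frac{5797}{2} = 133302015$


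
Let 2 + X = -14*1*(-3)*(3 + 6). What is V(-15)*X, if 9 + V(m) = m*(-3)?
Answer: 13536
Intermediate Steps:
V(m) = -9 - 3*m (V(m) = -9 + m*(-3) = -9 - 3*m)
X = 376 (X = -2 - 14*1*(-3)*(3 + 6) = -2 - (-42)*9 = -2 - 14*(-27) = -2 + 378 = 376)
V(-15)*X = (-9 - 3*(-15))*376 = (-9 + 45)*376 = 36*376 = 13536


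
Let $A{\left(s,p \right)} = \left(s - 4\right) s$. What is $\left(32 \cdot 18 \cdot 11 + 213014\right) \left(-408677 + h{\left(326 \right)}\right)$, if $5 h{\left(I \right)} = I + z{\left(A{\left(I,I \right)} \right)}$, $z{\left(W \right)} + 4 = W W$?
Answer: $483319199620270$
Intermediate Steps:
$A{\left(s,p \right)} = s \left(-4 + s\right)$ ($A{\left(s,p \right)} = \left(-4 + s\right) s = s \left(-4 + s\right)$)
$z{\left(W \right)} = -4 + W^{2}$ ($z{\left(W \right)} = -4 + W W = -4 + W^{2}$)
$h{\left(I \right)} = - \frac{4}{5} + \frac{I}{5} + \frac{I^{2} \left(-4 + I\right)^{2}}{5}$ ($h{\left(I \right)} = \frac{I + \left(-4 + \left(I \left(-4 + I\right)\right)^{2}\right)}{5} = \frac{I + \left(-4 + I^{2} \left(-4 + I\right)^{2}\right)}{5} = \frac{-4 + I + I^{2} \left(-4 + I\right)^{2}}{5} = - \frac{4}{5} + \frac{I}{5} + \frac{I^{2} \left(-4 + I\right)^{2}}{5}$)
$\left(32 \cdot 18 \cdot 11 + 213014\right) \left(-408677 + h{\left(326 \right)}\right) = \left(32 \cdot 18 \cdot 11 + 213014\right) \left(-408677 + \left(- \frac{4}{5} + \frac{1}{5} \cdot 326 + \frac{326^{2} \left(-4 + 326\right)^{2}}{5}\right)\right) = \left(576 \cdot 11 + 213014\right) \left(-408677 + \left(- \frac{4}{5} + \frac{326}{5} + \frac{1}{5} \cdot 106276 \cdot 322^{2}\right)\right) = \left(6336 + 213014\right) \left(-408677 + \left(- \frac{4}{5} + \frac{326}{5} + \frac{1}{5} \cdot 106276 \cdot 103684\right)\right) = 219350 \left(-408677 + \left(- \frac{4}{5} + \frac{326}{5} + \frac{11019120784}{5}\right)\right) = 219350 \left(-408677 + \frac{11019121106}{5}\right) = 219350 \cdot \frac{11017077721}{5} = 483319199620270$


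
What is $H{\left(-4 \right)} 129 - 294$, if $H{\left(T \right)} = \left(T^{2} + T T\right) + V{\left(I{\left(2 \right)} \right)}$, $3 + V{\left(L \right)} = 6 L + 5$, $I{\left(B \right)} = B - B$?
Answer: $4092$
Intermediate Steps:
$I{\left(B \right)} = 0$
$V{\left(L \right)} = 2 + 6 L$ ($V{\left(L \right)} = -3 + \left(6 L + 5\right) = -3 + \left(5 + 6 L\right) = 2 + 6 L$)
$H{\left(T \right)} = 2 + 2 T^{2}$ ($H{\left(T \right)} = \left(T^{2} + T T\right) + \left(2 + 6 \cdot 0\right) = \left(T^{2} + T^{2}\right) + \left(2 + 0\right) = 2 T^{2} + 2 = 2 + 2 T^{2}$)
$H{\left(-4 \right)} 129 - 294 = \left(2 + 2 \left(-4\right)^{2}\right) 129 - 294 = \left(2 + 2 \cdot 16\right) 129 - 294 = \left(2 + 32\right) 129 - 294 = 34 \cdot 129 - 294 = 4386 - 294 = 4092$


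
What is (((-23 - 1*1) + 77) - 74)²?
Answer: 441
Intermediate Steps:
(((-23 - 1*1) + 77) - 74)² = (((-23 - 1) + 77) - 74)² = ((-24 + 77) - 74)² = (53 - 74)² = (-21)² = 441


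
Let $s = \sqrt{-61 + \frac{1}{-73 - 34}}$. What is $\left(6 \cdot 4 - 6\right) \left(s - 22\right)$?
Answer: $-396 + \frac{144 i \sqrt{10914}}{107} \approx -396.0 + 140.6 i$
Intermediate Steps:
$s = \frac{8 i \sqrt{10914}}{107}$ ($s = \sqrt{-61 + \frac{1}{-107}} = \sqrt{-61 - \frac{1}{107}} = \sqrt{- \frac{6528}{107}} = \frac{8 i \sqrt{10914}}{107} \approx 7.8108 i$)
$\left(6 \cdot 4 - 6\right) \left(s - 22\right) = \left(6 \cdot 4 - 6\right) \left(\frac{8 i \sqrt{10914}}{107} - 22\right) = \left(24 - 6\right) \left(-22 + \frac{8 i \sqrt{10914}}{107}\right) = 18 \left(-22 + \frac{8 i \sqrt{10914}}{107}\right) = -396 + \frac{144 i \sqrt{10914}}{107}$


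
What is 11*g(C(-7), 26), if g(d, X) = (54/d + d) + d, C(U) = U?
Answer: -1672/7 ≈ -238.86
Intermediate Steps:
g(d, X) = 2*d + 54/d (g(d, X) = (d + 54/d) + d = 2*d + 54/d)
11*g(C(-7), 26) = 11*(2*(-7) + 54/(-7)) = 11*(-14 + 54*(-⅐)) = 11*(-14 - 54/7) = 11*(-152/7) = -1672/7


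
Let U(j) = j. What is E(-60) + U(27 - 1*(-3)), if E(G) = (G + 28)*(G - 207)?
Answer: 8574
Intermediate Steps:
E(G) = (-207 + G)*(28 + G) (E(G) = (28 + G)*(-207 + G) = (-207 + G)*(28 + G))
E(-60) + U(27 - 1*(-3)) = (-5796 + (-60)**2 - 179*(-60)) + (27 - 1*(-3)) = (-5796 + 3600 + 10740) + (27 + 3) = 8544 + 30 = 8574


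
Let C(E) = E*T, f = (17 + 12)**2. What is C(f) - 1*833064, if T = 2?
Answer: -831382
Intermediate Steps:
f = 841 (f = 29**2 = 841)
C(E) = 2*E (C(E) = E*2 = 2*E)
C(f) - 1*833064 = 2*841 - 1*833064 = 1682 - 833064 = -831382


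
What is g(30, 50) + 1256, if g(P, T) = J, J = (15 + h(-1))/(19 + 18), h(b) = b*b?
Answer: 46488/37 ≈ 1256.4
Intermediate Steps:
h(b) = b**2
J = 16/37 (J = (15 + (-1)**2)/(19 + 18) = (15 + 1)/37 = 16*(1/37) = 16/37 ≈ 0.43243)
g(P, T) = 16/37
g(30, 50) + 1256 = 16/37 + 1256 = 46488/37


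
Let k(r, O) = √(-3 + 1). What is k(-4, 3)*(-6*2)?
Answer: -12*I*√2 ≈ -16.971*I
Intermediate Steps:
k(r, O) = I*√2 (k(r, O) = √(-2) = I*√2)
k(-4, 3)*(-6*2) = (I*√2)*(-6*2) = (I*√2)*(-12) = -12*I*√2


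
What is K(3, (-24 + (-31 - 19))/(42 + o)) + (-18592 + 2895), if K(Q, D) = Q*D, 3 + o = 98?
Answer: -2150711/137 ≈ -15699.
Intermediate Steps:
o = 95 (o = -3 + 98 = 95)
K(Q, D) = D*Q
K(3, (-24 + (-31 - 19))/(42 + o)) + (-18592 + 2895) = ((-24 + (-31 - 19))/(42 + 95))*3 + (-18592 + 2895) = ((-24 - 50)/137)*3 - 15697 = -74*1/137*3 - 15697 = -74/137*3 - 15697 = -222/137 - 15697 = -2150711/137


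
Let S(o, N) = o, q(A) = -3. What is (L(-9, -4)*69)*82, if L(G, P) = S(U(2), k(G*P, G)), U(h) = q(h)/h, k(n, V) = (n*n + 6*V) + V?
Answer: -8487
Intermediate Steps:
k(n, V) = n² + 7*V (k(n, V) = (n² + 6*V) + V = n² + 7*V)
U(h) = -3/h
L(G, P) = -3/2
(L(-9, -4)*69)*82 = -3/2*69*82 = -207/2*82 = -8487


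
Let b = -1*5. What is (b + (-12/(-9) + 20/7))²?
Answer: 289/441 ≈ 0.65533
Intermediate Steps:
b = -5
(b + (-12/(-9) + 20/7))² = (-5 + (-12/(-9) + 20/7))² = (-5 + (-12*(-⅑) + 20*(⅐)))² = (-5 + (4/3 + 20/7))² = (-5 + 88/21)² = (-17/21)² = 289/441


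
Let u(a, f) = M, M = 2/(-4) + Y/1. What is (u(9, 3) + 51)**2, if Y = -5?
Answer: 8281/4 ≈ 2070.3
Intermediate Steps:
M = -11/2 (M = 2/(-4) - 5/1 = 2*(-1/4) - 5*1 = -1/2 - 5 = -11/2 ≈ -5.5000)
u(a, f) = -11/2
(u(9, 3) + 51)**2 = (-11/2 + 51)**2 = (91/2)**2 = 8281/4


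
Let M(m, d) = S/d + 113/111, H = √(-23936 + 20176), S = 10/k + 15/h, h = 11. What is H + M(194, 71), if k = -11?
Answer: 88808/86691 + 4*I*√235 ≈ 1.0244 + 61.319*I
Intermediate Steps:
S = 5/11 (S = 10/(-11) + 15/11 = 10*(-1/11) + 15*(1/11) = -10/11 + 15/11 = 5/11 ≈ 0.45455)
H = 4*I*√235 (H = √(-3760) = 4*I*√235 ≈ 61.319*I)
M(m, d) = 113/111 + 5/(11*d) (M(m, d) = 5/(11*d) + 113/111 = 113/111 + 5/(11*d))
H + M(194, 71) = 4*I*√235 + (1/1221)*(555 + 1243*71)/71 = 4*I*√235 + (1/1221)*(1/71)*(555 + 88253) = 4*I*√235 + (1/1221)*(1/71)*88808 = 4*I*√235 + 88808/86691 = 88808/86691 + 4*I*√235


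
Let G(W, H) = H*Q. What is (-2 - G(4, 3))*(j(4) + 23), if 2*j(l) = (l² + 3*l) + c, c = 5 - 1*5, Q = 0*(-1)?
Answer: -74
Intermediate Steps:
Q = 0
c = 0 (c = 5 - 5 = 0)
G(W, H) = 0 (G(W, H) = H*0 = 0)
j(l) = l²/2 + 3*l/2 (j(l) = ((l² + 3*l) + 0)/2 = (l² + 3*l)/2 = l²/2 + 3*l/2)
(-2 - G(4, 3))*(j(4) + 23) = (-2 - 1*0)*((½)*4*(3 + 4) + 23) = (-2 + 0)*((½)*4*7 + 23) = -2*(14 + 23) = -2*37 = -74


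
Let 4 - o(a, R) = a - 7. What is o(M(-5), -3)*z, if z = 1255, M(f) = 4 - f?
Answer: 2510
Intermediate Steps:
o(a, R) = 11 - a (o(a, R) = 4 - (a - 7) = 4 - (-7 + a) = 4 + (7 - a) = 11 - a)
o(M(-5), -3)*z = (11 - (4 - 1*(-5)))*1255 = (11 - (4 + 5))*1255 = (11 - 1*9)*1255 = (11 - 9)*1255 = 2*1255 = 2510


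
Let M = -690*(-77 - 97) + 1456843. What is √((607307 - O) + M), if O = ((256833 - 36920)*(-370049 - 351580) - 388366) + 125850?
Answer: √158698045003 ≈ 3.9837e+5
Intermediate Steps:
O = -158695860793 (O = (219913*(-721629) - 388366) + 125850 = (-158695598277 - 388366) + 125850 = -158695986643 + 125850 = -158695860793)
M = 1576903 (M = -690*(-174) + 1456843 = 120060 + 1456843 = 1576903)
√((607307 - O) + M) = √((607307 - 1*(-158695860793)) + 1576903) = √((607307 + 158695860793) + 1576903) = √(158696468100 + 1576903) = √158698045003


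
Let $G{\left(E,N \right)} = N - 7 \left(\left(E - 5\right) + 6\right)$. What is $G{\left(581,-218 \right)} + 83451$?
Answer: $79159$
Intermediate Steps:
$G{\left(E,N \right)} = -7 + N - 7 E$ ($G{\left(E,N \right)} = N - 7 \left(\left(-5 + E\right) + 6\right) = N - 7 \left(1 + E\right) = N - \left(7 + 7 E\right) = -7 + N - 7 E$)
$G{\left(581,-218 \right)} + 83451 = \left(-7 - 218 - 4067\right) + 83451 = -4292 + 83451 = 79159$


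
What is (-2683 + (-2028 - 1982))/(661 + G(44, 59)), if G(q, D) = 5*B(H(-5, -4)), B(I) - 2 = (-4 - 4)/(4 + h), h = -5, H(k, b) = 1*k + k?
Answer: -2231/237 ≈ -9.4135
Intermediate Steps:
H(k, b) = 2*k (H(k, b) = k + k = 2*k)
B(I) = 10 (B(I) = 2 + (-4 - 4)/(4 - 5) = 2 - 8/(-1) = 2 - 8*(-1) = 2 + 8 = 10)
G(q, D) = 50 (G(q, D) = 5*10 = 50)
(-2683 + (-2028 - 1982))/(661 + G(44, 59)) = (-2683 + (-2028 - 1982))/(661 + 50) = (-2683 - 4010)/711 = -6693*1/711 = -2231/237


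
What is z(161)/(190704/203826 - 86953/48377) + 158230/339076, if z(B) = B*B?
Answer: -1031718680500018563/34301552907530 ≈ -30078.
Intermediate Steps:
z(B) = B²
z(161)/(190704/203826 - 86953/48377) + 158230/339076 = 161²/(190704/203826 - 86953/48377) + 158230/339076 = 25921/(190704*(1/203826) - 86953*1/48377) + 158230*(1/339076) = 25921/(31784/33971 - 86953/48377) + 79115/169538 = 25921/(-202323685/234773581) + 79115/169538 = 25921*(-234773581/202323685) + 79115/169538 = -6085565993101/202323685 + 79115/169538 = -1031718680500018563/34301552907530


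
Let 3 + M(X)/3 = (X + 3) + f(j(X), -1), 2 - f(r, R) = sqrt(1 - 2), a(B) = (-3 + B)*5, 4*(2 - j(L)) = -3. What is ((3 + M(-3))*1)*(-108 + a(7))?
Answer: 264*I ≈ 264.0*I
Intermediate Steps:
j(L) = 11/4 (j(L) = 2 - 1/4*(-3) = 2 + 3/4 = 11/4)
a(B) = -15 + 5*B
f(r, R) = 2 - I (f(r, R) = 2 - sqrt(1 - 2) = 2 - sqrt(-1) = 2 - I)
M(X) = 6 - 3*I + 3*X (M(X) = -9 + 3*((X + 3) + (2 - I)) = -9 + 3*((3 + X) + (2 - I)) = -9 + 3*(5 + X - I) = -9 + (15 - 3*I + 3*X) = 6 - 3*I + 3*X)
((3 + M(-3))*1)*(-108 + a(7)) = ((3 + (6 - 3*I + 3*(-3)))*1)*(-108 + (-15 + 5*7)) = ((3 + (6 - 3*I - 9))*1)*(-108 + (-15 + 35)) = ((3 + (-3 - 3*I))*1)*(-108 + 20) = (-3*I*1)*(-88) = -3*I*(-88) = 264*I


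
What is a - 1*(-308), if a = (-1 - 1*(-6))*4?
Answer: 328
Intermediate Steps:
a = 20 (a = (-1 + 6)*4 = 5*4 = 20)
a - 1*(-308) = 20 - 1*(-308) = 20 + 308 = 328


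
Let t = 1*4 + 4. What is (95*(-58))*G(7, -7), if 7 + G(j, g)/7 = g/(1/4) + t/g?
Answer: 1394030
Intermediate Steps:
t = 8 (t = 4 + 4 = 8)
G(j, g) = -49 + 28*g + 56/g (G(j, g) = -49 + 7*(g/(1/4) + 8/g) = -49 + 7*(g*4 + 8/g) = -49 + 7*(4*g + 8/g) = -49 + (28*g + 56/g) = -49 + 28*g + 56/g)
(95*(-58))*G(7, -7) = (95*(-58))*(-49 + 28*(-7) + 56/(-7)) = -5510*(-49 - 196 + 56*(-1/7)) = -5510*(-49 - 196 - 8) = -5510*(-253) = 1394030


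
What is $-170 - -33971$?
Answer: $33801$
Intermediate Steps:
$-170 - -33971 = -170 + 33971 = 33801$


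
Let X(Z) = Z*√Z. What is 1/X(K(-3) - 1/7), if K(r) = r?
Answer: 7*I*√154/484 ≈ 0.17948*I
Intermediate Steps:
X(Z) = Z^(3/2)
1/X(K(-3) - 1/7) = 1/((-3 - 1/7)^(3/2)) = 1/((-3 - 1*⅐)^(3/2)) = 1/((-3 - ⅐)^(3/2)) = 1/((-22/7)^(3/2)) = 1/(-22*I*√154/49) = 7*I*√154/484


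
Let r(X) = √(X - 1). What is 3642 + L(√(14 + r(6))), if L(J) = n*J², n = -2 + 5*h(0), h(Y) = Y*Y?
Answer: 3614 - 2*√5 ≈ 3609.5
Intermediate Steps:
h(Y) = Y²
r(X) = √(-1 + X)
n = -2 (n = -2 + 5*0² = -2 + 5*0 = -2 + 0 = -2)
L(J) = -2*J²
3642 + L(√(14 + r(6))) = 3642 - (28 + 2*√(-1 + 6)) = 3642 - (28 + 2*√5) = 3642 - 2*(14 + √5) = 3642 + (-28 - 2*√5) = 3614 - 2*√5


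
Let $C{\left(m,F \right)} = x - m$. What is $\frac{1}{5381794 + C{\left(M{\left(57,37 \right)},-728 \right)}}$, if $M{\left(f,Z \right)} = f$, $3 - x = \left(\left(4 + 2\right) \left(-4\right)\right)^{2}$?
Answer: $\frac{1}{5381164} \approx 1.8583 \cdot 10^{-7}$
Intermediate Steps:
$x = -573$ ($x = 3 - \left(\left(4 + 2\right) \left(-4\right)\right)^{2} = 3 - \left(6 \left(-4\right)\right)^{2} = 3 - \left(-24\right)^{2} = 3 - 576 = -573$)
$C{\left(m,F \right)} = -573 - m$
$\frac{1}{5381794 + C{\left(M{\left(57,37 \right)},-728 \right)}} = \frac{1}{5381794 - 630} = \frac{1}{5381164}$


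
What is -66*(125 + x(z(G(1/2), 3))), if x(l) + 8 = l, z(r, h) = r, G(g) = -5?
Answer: -7392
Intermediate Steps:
x(l) = -8 + l
-66*(125 + x(z(G(1/2), 3))) = -66*(125 + (-8 - 5)) = -66*(125 - 13) = -66*112 = -7392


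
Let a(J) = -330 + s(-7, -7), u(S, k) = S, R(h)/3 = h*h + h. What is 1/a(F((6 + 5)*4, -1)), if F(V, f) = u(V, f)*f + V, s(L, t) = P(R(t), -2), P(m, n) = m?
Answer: -1/204 ≈ -0.0049020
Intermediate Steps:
R(h) = 3*h + 3*h² (R(h) = 3*(h*h + h) = 3*(h² + h) = 3*(h + h²) = 3*h + 3*h²)
s(L, t) = 3*t*(1 + t)
F(V, f) = V + V*f (F(V, f) = V*f + V = V + V*f)
a(J) = -204 (a(J) = -330 + 3*(-7)*(1 - 7) = -330 + 3*(-7)*(-6) = -330 + 126 = -204)
1/a(F((6 + 5)*4, -1)) = 1/(-204) = -1/204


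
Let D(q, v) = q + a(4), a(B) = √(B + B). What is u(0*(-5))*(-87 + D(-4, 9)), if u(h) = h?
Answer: 0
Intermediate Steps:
a(B) = √2*√B (a(B) = √(2*B) = √2*√B)
D(q, v) = q + 2*√2 (D(q, v) = q + √2*√4 = q + √2*2 = q + 2*√2)
u(0*(-5))*(-87 + D(-4, 9)) = (0*(-5))*(-87 + (-4 + 2*√2)) = 0*(-91 + 2*√2) = 0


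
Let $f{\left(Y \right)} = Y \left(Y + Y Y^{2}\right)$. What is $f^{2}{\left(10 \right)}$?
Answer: $102010000$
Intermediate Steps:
$f{\left(Y \right)} = Y \left(Y + Y^{3}\right)$
$f^{2}{\left(10 \right)} = \left(10^{2} + 10^{4}\right)^{2} = \left(100 + 10000\right)^{2} = 10100^{2} = 102010000$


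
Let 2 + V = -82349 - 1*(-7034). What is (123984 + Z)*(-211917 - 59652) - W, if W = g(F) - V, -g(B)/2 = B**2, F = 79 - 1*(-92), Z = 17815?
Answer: -38508229466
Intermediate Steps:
F = 171 (F = 79 + 92 = 171)
g(B) = -2*B**2
V = -75317 (V = -2 + (-82349 - 1*(-7034)) = -2 + (-82349 + 7034) = -2 - 75315 = -75317)
W = 16835 (W = -2*171**2 - 1*(-75317) = -2*29241 + 75317 = -58482 + 75317 = 16835)
(123984 + Z)*(-211917 - 59652) - W = (123984 + 17815)*(-211917 - 59652) - 1*16835 = 141799*(-271569) - 16835 = -38508212631 - 16835 = -38508229466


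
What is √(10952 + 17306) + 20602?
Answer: 20602 + √28258 ≈ 20770.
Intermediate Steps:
√(10952 + 17306) + 20602 = √28258 + 20602 = 20602 + √28258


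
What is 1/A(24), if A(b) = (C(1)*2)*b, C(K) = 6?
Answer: 1/288 ≈ 0.0034722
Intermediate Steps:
A(b) = 12*b (A(b) = (6*2)*b = 12*b)
1/A(24) = 1/(12*24) = 1/288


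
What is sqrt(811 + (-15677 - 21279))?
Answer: I*sqrt(36145) ≈ 190.12*I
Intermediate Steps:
sqrt(811 + (-15677 - 21279)) = sqrt(811 - 36956) = sqrt(-36145) = I*sqrt(36145)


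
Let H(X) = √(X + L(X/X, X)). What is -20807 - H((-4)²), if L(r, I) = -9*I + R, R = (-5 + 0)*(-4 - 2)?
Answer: -20807 - 7*I*√2 ≈ -20807.0 - 9.8995*I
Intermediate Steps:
R = 30 (R = -5*(-6) = 30)
L(r, I) = 30 - 9*I (L(r, I) = -9*I + 30 = 30 - 9*I)
H(X) = √(30 - 8*X) (H(X) = √(X + (30 - 9*X)) = √(30 - 8*X))
-20807 - H((-4)²) = -20807 - √(30 - 8*(-4)²) = -20807 - √(30 - 8*16) = -20807 - √(30 - 128) = -20807 - √(-98) = -20807 - 7*I*√2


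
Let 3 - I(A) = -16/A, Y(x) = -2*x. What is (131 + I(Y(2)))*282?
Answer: 36660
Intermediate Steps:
I(A) = 3 + 16/A (I(A) = 3 - (-16)/A = 3 + 16/A)
(131 + I(Y(2)))*282 = (131 + (3 + 16/((-2*2))))*282 = (131 + (3 + 16/(-4)))*282 = (131 + (3 + 16*(-¼)))*282 = (131 + (3 - 4))*282 = (131 - 1)*282 = 130*282 = 36660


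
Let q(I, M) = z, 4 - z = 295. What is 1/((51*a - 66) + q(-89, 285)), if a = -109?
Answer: -1/5916 ≈ -0.00016903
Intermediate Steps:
z = -291 (z = 4 - 1*295 = 4 - 295 = -291)
q(I, M) = -291
1/((51*a - 66) + q(-89, 285)) = 1/((51*(-109) - 66) - 291) = 1/((-5559 - 66) - 291) = 1/(-5625 - 291) = 1/(-5916) = -1/5916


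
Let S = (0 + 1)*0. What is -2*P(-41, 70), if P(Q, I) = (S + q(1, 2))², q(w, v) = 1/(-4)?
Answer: -⅛ ≈ -0.12500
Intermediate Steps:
q(w, v) = -¼
S = 0 (S = 1*0 = 0)
P(Q, I) = 1/16 (P(Q, I) = (0 - ¼)² = (-¼)² = 1/16)
-2*P(-41, 70) = -2*1/16 = -⅛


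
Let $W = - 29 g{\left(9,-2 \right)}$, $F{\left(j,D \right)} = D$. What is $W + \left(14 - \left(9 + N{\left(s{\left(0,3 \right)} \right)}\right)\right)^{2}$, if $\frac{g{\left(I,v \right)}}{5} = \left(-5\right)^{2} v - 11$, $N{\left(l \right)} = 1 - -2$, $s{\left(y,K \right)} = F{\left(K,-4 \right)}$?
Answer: $8849$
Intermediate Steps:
$s{\left(y,K \right)} = -4$
$N{\left(l \right)} = 3$ ($N{\left(l \right)} = 1 + 2 = 3$)
$g{\left(I,v \right)} = -55 + 125 v$ ($g{\left(I,v \right)} = 5 \left(\left(-5\right)^{2} v - 11\right) = 5 \left(25 v - 11\right) = 5 \left(-11 + 25 v\right) = -55 + 125 v$)
$W = 8845$ ($W = - 29 \left(-55 + 125 \left(-2\right)\right) = - 29 \left(-55 - 250\right) = \left(-29\right) \left(-305\right) = 8845$)
$W + \left(14 - \left(9 + N{\left(s{\left(0,3 \right)} \right)}\right)\right)^{2} = 8845 + \left(14 - 12\right)^{2} = 8845 + 2^{2} = 8845 + 4 = 8849$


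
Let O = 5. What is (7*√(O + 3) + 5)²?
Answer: 417 + 140*√2 ≈ 614.99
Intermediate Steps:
(7*√(O + 3) + 5)² = (7*√(5 + 3) + 5)² = (7*√8 + 5)² = (7*(2*√2) + 5)² = (14*√2 + 5)² = (5 + 14*√2)²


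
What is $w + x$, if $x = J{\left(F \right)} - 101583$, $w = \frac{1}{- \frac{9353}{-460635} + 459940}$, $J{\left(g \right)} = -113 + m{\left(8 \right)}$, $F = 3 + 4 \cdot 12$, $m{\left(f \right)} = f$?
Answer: $- \frac{21544074352314429}{211864471253} \approx -1.0169 \cdot 10^{5}$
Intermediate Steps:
$F = 51$ ($F = 3 + 48 = 51$)
$J{\left(g \right)} = -105$ ($J{\left(g \right)} = -113 + 8 = -105$)
$w = \frac{460635}{211864471253}$ ($w = \frac{1}{\left(-9353\right) \left(- \frac{1}{460635}\right) + 459940} = \frac{1}{\frac{9353}{460635} + 459940} = \frac{1}{\frac{211864471253}{460635}} = \frac{460635}{211864471253} \approx 2.1742 \cdot 10^{-6}$)
$x = -101688$ ($x = -105 - 101583 = -101688$)
$w + x = \frac{460635}{211864471253} - 101688 = - \frac{21544074352314429}{211864471253}$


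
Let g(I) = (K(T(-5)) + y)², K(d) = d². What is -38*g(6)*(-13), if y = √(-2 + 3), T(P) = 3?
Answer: 49400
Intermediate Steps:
y = 1 (y = √1 = 1)
g(I) = 100 (g(I) = (3² + 1)² = (9 + 1)² = 10² = 100)
-38*g(6)*(-13) = -38*100*(-13) = -3800*(-13) = 49400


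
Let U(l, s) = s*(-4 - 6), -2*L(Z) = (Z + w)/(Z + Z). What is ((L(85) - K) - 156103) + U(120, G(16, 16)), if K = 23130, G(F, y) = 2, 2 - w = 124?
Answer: -60945983/340 ≈ -1.7925e+5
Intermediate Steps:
w = -122 (w = 2 - 1*124 = 2 - 124 = -122)
L(Z) = -(-122 + Z)/(4*Z) (L(Z) = -(Z - 122)/(2*(Z + Z)) = -(-122 + Z)/(2*(2*Z)) = -(-122 + Z)*1/(2*Z)/2 = -(-122 + Z)/(4*Z))
U(l, s) = -10*s (U(l, s) = s*(-10) = -10*s)
((L(85) - K) - 156103) + U(120, G(16, 16)) = (((¼)*(122 - 1*85)/85 - 1*23130) - 156103) - 10*2 = (((¼)*(1/85)*(122 - 85) - 23130) - 156103) - 20 = (((¼)*(1/85)*37 - 23130) - 156103) - 20 = ((37/340 - 23130) - 156103) - 20 = (-7864163/340 - 156103) - 20 = -60939183/340 - 20 = -60945983/340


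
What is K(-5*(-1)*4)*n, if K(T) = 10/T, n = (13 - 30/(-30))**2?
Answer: 98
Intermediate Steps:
n = 196 (n = (13 - 30*(-1/30))**2 = (13 + 1)**2 = 14**2 = 196)
K(-5*(-1)*4)*n = (10/((-5*(-1)*4)))*196 = (10/((5*4)))*196 = (10/20)*196 = (10*(1/20))*196 = (1/2)*196 = 98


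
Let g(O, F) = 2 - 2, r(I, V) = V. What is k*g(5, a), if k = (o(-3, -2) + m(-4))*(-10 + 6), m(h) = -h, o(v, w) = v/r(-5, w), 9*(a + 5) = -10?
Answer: 0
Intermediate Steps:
a = -55/9 (a = -5 + (1/9)*(-10) = -5 - 10/9 = -55/9 ≈ -6.1111)
g(O, F) = 0
o(v, w) = v/w
k = -22 (k = (-3/(-2) - 1*(-4))*(-10 + 6) = (-3*(-1/2) + 4)*(-4) = (3/2 + 4)*(-4) = (11/2)*(-4) = -22)
k*g(5, a) = -22*0 = 0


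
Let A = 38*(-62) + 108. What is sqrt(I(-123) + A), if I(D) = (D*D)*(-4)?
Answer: 2*I*sqrt(15691) ≈ 250.53*I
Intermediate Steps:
I(D) = -4*D**2 (I(D) = D**2*(-4) = -4*D**2)
A = -2248 (A = -2356 + 108 = -2248)
sqrt(I(-123) + A) = sqrt(-4*(-123)**2 - 2248) = sqrt(-4*15129 - 2248) = sqrt(-60516 - 2248) = sqrt(-62764) = 2*I*sqrt(15691)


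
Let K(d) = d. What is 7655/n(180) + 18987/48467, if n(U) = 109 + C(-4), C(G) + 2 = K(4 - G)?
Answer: 74639678/1114741 ≈ 66.957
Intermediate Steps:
C(G) = 2 - G (C(G) = -2 + (4 - G) = 2 - G)
n(U) = 115 (n(U) = 109 + (2 - 1*(-4)) = 109 + (2 + 4) = 109 + 6 = 115)
7655/n(180) + 18987/48467 = 7655/115 + 18987/48467 = 7655*(1/115) + 18987*(1/48467) = 1531/23 + 18987/48467 = 74639678/1114741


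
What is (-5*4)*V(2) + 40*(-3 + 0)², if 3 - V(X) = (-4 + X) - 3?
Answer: 200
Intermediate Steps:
V(X) = 10 - X (V(X) = 3 - ((-4 + X) - 3) = 3 - (-7 + X) = 3 + (7 - X) = 10 - X)
(-5*4)*V(2) + 40*(-3 + 0)² = (-5*4)*(10 - 1*2) + 40*(-3 + 0)² = -20*(10 - 2) + 40*(-3)² = -20*8 + 40*9 = -160 + 360 = 200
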